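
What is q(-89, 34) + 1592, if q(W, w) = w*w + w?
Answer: 2782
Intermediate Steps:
q(W, w) = w + w² (q(W, w) = w² + w = w + w²)
q(-89, 34) + 1592 = 34*(1 + 34) + 1592 = 34*35 + 1592 = 1190 + 1592 = 2782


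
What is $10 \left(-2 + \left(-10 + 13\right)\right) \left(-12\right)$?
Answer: $-120$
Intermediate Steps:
$10 \left(-2 + \left(-10 + 13\right)\right) \left(-12\right) = 10 \left(-2 + 3\right) \left(-12\right) = 10 \cdot 1 \left(-12\right) = 10 \left(-12\right) = -120$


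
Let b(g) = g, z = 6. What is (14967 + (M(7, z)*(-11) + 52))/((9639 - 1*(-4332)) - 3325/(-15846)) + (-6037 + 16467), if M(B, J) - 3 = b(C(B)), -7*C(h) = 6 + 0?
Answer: 850799260202/81563923 ≈ 10431.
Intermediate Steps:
C(h) = -6/7 (C(h) = -(6 + 0)/7 = -1/7*6 = -6/7)
M(B, J) = 15/7 (M(B, J) = 3 - 6/7 = 15/7)
(14967 + (M(7, z)*(-11) + 52))/((9639 - 1*(-4332)) - 3325/(-15846)) + (-6037 + 16467) = (14967 + ((15/7)*(-11) + 52))/((9639 - 1*(-4332)) - 3325/(-15846)) + (-6037 + 16467) = (14967 + (-165/7 + 52))/((9639 + 4332) - 3325*(-1/15846)) + 10430 = (14967 + 199/7)/(13971 + 175/834) + 10430 = 104968/(7*(11651989/834)) + 10430 = (104968/7)*(834/11651989) + 10430 = 87543312/81563923 + 10430 = 850799260202/81563923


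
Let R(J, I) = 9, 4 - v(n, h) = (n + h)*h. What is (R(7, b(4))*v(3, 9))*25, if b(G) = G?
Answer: -23400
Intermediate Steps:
v(n, h) = 4 - h*(h + n) (v(n, h) = 4 - (n + h)*h = 4 - (h + n)*h = 4 - h*(h + n))
(R(7, b(4))*v(3, 9))*25 = (9*(4 - 1*9**2 - 1*9*3))*25 = (9*(4 - 1*81 - 27))*25 = (9*(4 - 81 - 27))*25 = (9*(-104))*25 = -936*25 = -23400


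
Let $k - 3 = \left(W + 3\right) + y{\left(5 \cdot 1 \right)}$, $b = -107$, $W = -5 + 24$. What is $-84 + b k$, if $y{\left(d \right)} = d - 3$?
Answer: $-2973$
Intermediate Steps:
$W = 19$
$y{\left(d \right)} = -3 + d$
$k = 27$ ($k = 3 + \left(\left(19 + 3\right) + \left(-3 + 5 \cdot 1\right)\right) = 3 + \left(22 + \left(-3 + 5\right)\right) = 3 + \left(22 + 2\right) = 3 + 24 = 27$)
$-84 + b k = -84 - 2889 = -2973$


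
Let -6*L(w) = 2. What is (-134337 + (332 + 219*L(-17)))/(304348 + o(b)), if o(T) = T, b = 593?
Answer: -19154/43563 ≈ -0.43968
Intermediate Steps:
L(w) = -⅓ (L(w) = -⅙*2 = -⅓)
(-134337 + (332 + 219*L(-17)))/(304348 + o(b)) = (-134337 + (332 + 219*(-⅓)))/(304348 + 593) = (-134337 + (332 - 73))/304941 = (-134337 + 259)*(1/304941) = -134078*1/304941 = -19154/43563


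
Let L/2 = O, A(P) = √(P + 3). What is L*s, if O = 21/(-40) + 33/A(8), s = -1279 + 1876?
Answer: -12537/20 + 3582*√11 ≈ 11253.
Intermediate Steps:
A(P) = √(3 + P)
s = 597
O = -21/40 + 3*√11 (O = 21/(-40) + 33/(√(3 + 8)) = 21*(-1/40) + 33/(√11) = -21/40 + 33*(√11/11) = -21/40 + 3*√11 ≈ 9.4249)
L = -21/20 + 6*√11 (L = 2*(-21/40 + 3*√11) = -21/20 + 6*√11 ≈ 18.850)
L*s = (-21/20 + 6*√11)*597 = -12537/20 + 3582*√11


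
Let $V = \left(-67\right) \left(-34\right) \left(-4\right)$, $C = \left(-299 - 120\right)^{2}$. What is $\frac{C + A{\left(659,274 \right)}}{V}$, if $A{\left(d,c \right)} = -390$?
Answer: $- \frac{175171}{9112} \approx -19.224$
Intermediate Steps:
$C = 175561$ ($C = \left(-419\right)^{2} = 175561$)
$V = -9112$ ($V = 2278 \left(-4\right) = -9112$)
$\frac{C + A{\left(659,274 \right)}}{V} = \frac{175561 - 390}{-9112} = 175171 \left(- \frac{1}{9112}\right) = - \frac{175171}{9112}$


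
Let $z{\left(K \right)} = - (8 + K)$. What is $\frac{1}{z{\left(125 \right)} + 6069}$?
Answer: $\frac{1}{5936} \approx 0.00016846$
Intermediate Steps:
$z{\left(K \right)} = -8 - K$
$\frac{1}{z{\left(125 \right)} + 6069} = \frac{1}{\left(-8 - 125\right) + 6069} = \frac{1}{-133 + 6069} = \frac{1}{5936}$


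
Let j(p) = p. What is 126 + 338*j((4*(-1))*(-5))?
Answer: 6886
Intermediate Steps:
126 + 338*j((4*(-1))*(-5)) = 126 + 338*((4*(-1))*(-5)) = 126 + 338*(-4*(-5)) = 126 + 338*20 = 126 + 6760 = 6886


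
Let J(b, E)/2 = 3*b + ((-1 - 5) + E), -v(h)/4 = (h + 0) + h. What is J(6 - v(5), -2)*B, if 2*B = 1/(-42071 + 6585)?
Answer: -65/17743 ≈ -0.0036634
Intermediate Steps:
B = -1/70972 (B = 1/(2*(-42071 + 6585)) = (1/2)/(-35486) = (1/2)*(-1/35486) = -1/70972 ≈ -1.4090e-5)
v(h) = -8*h (v(h) = -4*((h + 0) + h) = -4*(h + h) = -8*h)
J(b, E) = -12 + 2*E + 6*b (J(b, E) = 2*(3*b + ((-1 - 5) + E)) = 2*(3*b + (-6 + E)) = 2*(-6 + E + 3*b) = -12 + 2*E + 6*b)
J(6 - v(5), -2)*B = (-12 + 2*(-2) + 6*(6 - (-8)*5))*(-1/70972) = (-12 - 4 + 6*(6 - 1*(-40)))*(-1/70972) = (-12 - 4 + 6*(6 + 40))*(-1/70972) = (-12 - 4 + 6*46)*(-1/70972) = (-12 - 4 + 276)*(-1/70972) = 260*(-1/70972) = -65/17743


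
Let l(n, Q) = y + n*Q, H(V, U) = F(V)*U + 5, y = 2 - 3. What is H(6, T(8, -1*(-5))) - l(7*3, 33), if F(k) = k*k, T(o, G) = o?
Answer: -399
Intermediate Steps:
y = -1
F(k) = k²
H(V, U) = 5 + U*V² (H(V, U) = V²*U + 5 = U*V² + 5 = 5 + U*V²)
l(n, Q) = -1 + Q*n (l(n, Q) = -1 + n*Q = -1 + Q*n)
H(6, T(8, -1*(-5))) - l(7*3, 33) = (5 + 8*6²) - (-1 + 33*(7*3)) = (5 + 8*36) - (-1 + 33*21) = (5 + 288) - (-1 + 693) = 293 - 1*692 = 293 - 692 = -399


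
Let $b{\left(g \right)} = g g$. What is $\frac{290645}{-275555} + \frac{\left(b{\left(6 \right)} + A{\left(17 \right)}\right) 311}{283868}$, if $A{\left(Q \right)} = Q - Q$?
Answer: $- \frac{3970985054}{3911062337} \approx -1.0153$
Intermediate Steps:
$b{\left(g \right)} = g^{2}$
$A{\left(Q \right)} = 0$
$\frac{290645}{-275555} + \frac{\left(b{\left(6 \right)} + A{\left(17 \right)}\right) 311}{283868} = \frac{290645}{-275555} + \frac{\left(6^{2} + 0\right) 311}{283868} = 290645 \left(- \frac{1}{275555}\right) + \left(36 + 0\right) 311 \cdot \frac{1}{283868} = - \frac{58129}{55111} + 36 \cdot 311 \cdot \frac{1}{283868} = - \frac{58129}{55111} + 11196 \cdot \frac{1}{283868} = - \frac{58129}{55111} + \frac{2799}{70967} = - \frac{3970985054}{3911062337}$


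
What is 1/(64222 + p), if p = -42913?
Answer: 1/21309 ≈ 4.6929e-5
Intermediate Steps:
1/(64222 + p) = 1/(64222 - 42913) = 1/21309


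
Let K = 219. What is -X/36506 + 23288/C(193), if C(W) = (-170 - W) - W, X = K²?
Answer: -219204511/5074334 ≈ -43.199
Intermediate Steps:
X = 47961 (X = 219² = 47961)
C(W) = -170 - 2*W
-X/36506 + 23288/C(193) = -1*47961/36506 + 23288/(-170 - 2*193) = -47961*1/36506 + 23288/(-170 - 386) = -47961/36506 + 23288/(-556) = -47961/36506 + 23288*(-1/556) = -47961/36506 - 5822/139 = -219204511/5074334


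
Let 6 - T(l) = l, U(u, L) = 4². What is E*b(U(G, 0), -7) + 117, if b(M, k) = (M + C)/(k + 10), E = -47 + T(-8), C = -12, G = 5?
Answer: 73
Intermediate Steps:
U(u, L) = 16
T(l) = 6 - l
E = -33 (E = -47 + (6 - 1*(-8)) = -47 + (6 + 8) = -47 + 14 = -33)
b(M, k) = (-12 + M)/(10 + k) (b(M, k) = (M - 12)/(k + 10) = (-12 + M)/(10 + k))
E*b(U(G, 0), -7) + 117 = -33*(-12 + 16)/(10 - 7) + 117 = -33*4/3 + 117 = -44 + 117 = 73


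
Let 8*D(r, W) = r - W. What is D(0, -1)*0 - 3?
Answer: -3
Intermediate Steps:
D(r, W) = -W/8 + r/8 (D(r, W) = (r - W)/8 = -W/8 + r/8)
D(0, -1)*0 - 3 = (-⅛*(-1) + (⅛)*0)*0 - 3 = (⅛ + 0)*0 - 3 = (⅛)*0 - 3 = 0 - 3 = -3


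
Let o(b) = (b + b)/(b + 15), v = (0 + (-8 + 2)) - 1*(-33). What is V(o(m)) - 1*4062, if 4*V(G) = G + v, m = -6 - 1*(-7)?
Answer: -129767/32 ≈ -4055.2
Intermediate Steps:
m = 1 (m = -6 + 7 = 1)
v = 27 (v = (0 - 6) + 33 = -6 + 33 = 27)
o(b) = 2*b/(15 + b) (o(b) = (2*b)/(15 + b) = 2*b/(15 + b))
V(G) = 27/4 + G/4 (V(G) = (G + 27)/4 = (27 + G)/4 = 27/4 + G/4)
V(o(m)) - 1*4062 = (27/4 + (2*1/(15 + 1))/4) - 1*4062 = (27/4 + (2*1/16)/4) - 4062 = (27/4 + (2*1*(1/16))/4) - 4062 = (27/4 + (1/4)*(1/8)) - 4062 = (27/4 + 1/32) - 4062 = 217/32 - 4062 = -129767/32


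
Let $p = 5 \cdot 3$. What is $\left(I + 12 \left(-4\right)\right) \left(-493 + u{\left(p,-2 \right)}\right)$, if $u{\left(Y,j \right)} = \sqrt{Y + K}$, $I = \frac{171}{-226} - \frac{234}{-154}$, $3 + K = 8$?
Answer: $\frac{405256353}{17402} - \frac{822021 \sqrt{5}}{8701} \approx 23077.0$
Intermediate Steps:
$K = 5$ ($K = -3 + 8 = 5$)
$p = 15$
$I = \frac{13275}{17402}$ ($I = 171 \left(- \frac{1}{226}\right) - - \frac{117}{77} = - \frac{171}{226} + \frac{117}{77} = \frac{13275}{17402} \approx 0.76284$)
$u{\left(Y,j \right)} = \sqrt{5 + Y}$ ($u{\left(Y,j \right)} = \sqrt{Y + 5} = \sqrt{5 + Y}$)
$\left(I + 12 \left(-4\right)\right) \left(-493 + u{\left(p,-2 \right)}\right) = \left(\frac{13275}{17402} + 12 \left(-4\right)\right) \left(-493 + \sqrt{5 + 15}\right) = \left(\frac{13275}{17402} - 48\right) \left(-493 + \sqrt{20}\right) = - \frac{822021 \left(-493 + 2 \sqrt{5}\right)}{17402} = \frac{405256353}{17402} - \frac{822021 \sqrt{5}}{8701}$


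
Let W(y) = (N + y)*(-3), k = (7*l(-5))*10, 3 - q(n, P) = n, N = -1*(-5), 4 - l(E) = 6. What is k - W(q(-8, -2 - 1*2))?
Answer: -92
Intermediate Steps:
l(E) = -2 (l(E) = 4 - 1*6 = 4 - 6 = -2)
N = 5
q(n, P) = 3 - n
k = -140 (k = (7*(-2))*10 = -14*10 = -140)
W(y) = -15 - 3*y (W(y) = (5 + y)*(-3) = -15 - 3*y)
k - W(q(-8, -2 - 1*2)) = -140 - (-15 - 3*(3 - 1*(-8))) = -140 - (-15 - 3*(3 + 8)) = -140 - (-15 - 3*11) = -140 - (-15 - 33) = -140 - 1*(-48) = -140 + 48 = -92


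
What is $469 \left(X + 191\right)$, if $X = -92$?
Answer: $46431$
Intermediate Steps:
$469 \left(X + 191\right) = 469 \left(-92 + 191\right) = 469 \cdot 99 = 46431$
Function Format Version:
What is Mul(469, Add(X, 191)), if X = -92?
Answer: 46431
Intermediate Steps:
Mul(469, Add(X, 191)) = Mul(469, Add(-92, 191)) = Mul(469, 99) = 46431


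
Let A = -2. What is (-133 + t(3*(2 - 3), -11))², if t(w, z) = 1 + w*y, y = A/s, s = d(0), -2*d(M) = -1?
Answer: 14400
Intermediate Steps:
d(M) = ½ (d(M) = -½*(-1) = ½)
s = ½ ≈ 0.50000
y = -4 (y = -2/½ = -2*2 = -4)
t(w, z) = 1 - 4*w (t(w, z) = 1 + w*(-4) = 1 - 4*w)
(-133 + t(3*(2 - 3), -11))² = (-133 + (1 - 12*(2 - 3)))² = (-133 + (1 - 12*(-1)))² = (-133 + (1 - 4*(-3)))² = (-133 + (1 + 12))² = (-133 + 13)² = (-120)² = 14400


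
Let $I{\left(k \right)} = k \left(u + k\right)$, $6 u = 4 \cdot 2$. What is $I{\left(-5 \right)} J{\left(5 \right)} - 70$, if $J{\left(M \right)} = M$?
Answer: $\frac{65}{3} \approx 21.667$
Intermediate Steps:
$u = \frac{4}{3}$ ($u = \frac{4 \cdot 2}{6} = \frac{1}{6} \cdot 8 = \frac{4}{3} \approx 1.3333$)
$I{\left(k \right)} = k \left(\frac{4}{3} + k\right)$
$I{\left(-5 \right)} J{\left(5 \right)} - 70 = \frac{1}{3} \left(-5\right) \left(4 + 3 \left(-5\right)\right) 5 - 70 = \frac{1}{3} \left(-5\right) \left(4 - 15\right) 5 - 70 = \frac{1}{3} \left(-5\right) \left(-11\right) 5 - 70 = \frac{55}{3} \cdot 5 - 70 = \frac{275}{3} - 70 = \frac{65}{3}$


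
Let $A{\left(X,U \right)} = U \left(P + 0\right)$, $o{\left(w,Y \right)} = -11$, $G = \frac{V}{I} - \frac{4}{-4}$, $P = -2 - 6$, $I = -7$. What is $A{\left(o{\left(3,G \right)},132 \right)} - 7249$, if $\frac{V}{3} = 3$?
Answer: $-8305$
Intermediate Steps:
$V = 9$ ($V = 3 \cdot 3 = 9$)
$P = -8$ ($P = -2 - 6 = -8$)
$G = - \frac{2}{7}$ ($G = \frac{9}{-7} - \frac{4}{-4} = 9 \left(- \frac{1}{7}\right) - -1 = - \frac{9}{7} + 1 = - \frac{2}{7} \approx -0.28571$)
$A{\left(X,U \right)} = - 8 U$ ($A{\left(X,U \right)} = U \left(-8 + 0\right) = U \left(-8\right) = - 8 U$)
$A{\left(o{\left(3,G \right)},132 \right)} - 7249 = \left(-8\right) 132 - 7249 = -1056 - 7249 = -8305$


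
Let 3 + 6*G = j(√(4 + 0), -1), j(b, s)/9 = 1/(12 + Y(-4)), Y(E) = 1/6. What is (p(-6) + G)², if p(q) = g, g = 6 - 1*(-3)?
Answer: 1585081/21316 ≈ 74.361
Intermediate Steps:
g = 9 (g = 6 + 3 = 9)
Y(E) = ⅙
p(q) = 9
j(b, s) = 54/73 (j(b, s) = 9/(12 + ⅙) = 9/(73/6) = 9*(6/73) = 54/73)
G = -55/146 (G = -½ + (⅙)*(54/73) = -½ + 9/73 = -55/146 ≈ -0.37671)
(p(-6) + G)² = (9 - 55/146)² = (1259/146)² = 1585081/21316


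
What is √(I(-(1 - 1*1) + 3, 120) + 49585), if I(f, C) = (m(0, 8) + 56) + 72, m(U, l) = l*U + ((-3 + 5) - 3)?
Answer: 4*√3107 ≈ 222.96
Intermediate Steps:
m(U, l) = -1 + U*l (m(U, l) = U*l + (2 - 3) = U*l - 1 = -1 + U*l)
I(f, C) = 127 (I(f, C) = ((-1 + 0*8) + 56) + 72 = ((-1 + 0) + 56) + 72 = (-1 + 56) + 72 = 55 + 72 = 127)
√(I(-(1 - 1*1) + 3, 120) + 49585) = √(127 + 49585) = √49712 = 4*√3107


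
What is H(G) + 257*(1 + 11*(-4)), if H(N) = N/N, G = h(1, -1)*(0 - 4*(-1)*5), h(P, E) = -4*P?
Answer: -11050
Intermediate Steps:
G = -80 (G = (-4*1)*(0 - 4*(-1)*5) = -4*(0 + 4*5) = -4*(0 + 20) = -4*20 = -80)
H(N) = 1
H(G) + 257*(1 + 11*(-4)) = 1 + 257*(1 + 11*(-4)) = 1 + 257*(1 - 44) = 1 + 257*(-43) = 1 - 11051 = -11050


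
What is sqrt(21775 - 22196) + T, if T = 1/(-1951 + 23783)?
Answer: 1/21832 + I*sqrt(421) ≈ 4.5804e-5 + 20.518*I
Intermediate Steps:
T = 1/21832 ≈ 4.5804e-5
sqrt(21775 - 22196) + T = sqrt(21775 - 22196) + 1/21832 = sqrt(-421) + 1/21832 = I*sqrt(421) + 1/21832 = 1/21832 + I*sqrt(421)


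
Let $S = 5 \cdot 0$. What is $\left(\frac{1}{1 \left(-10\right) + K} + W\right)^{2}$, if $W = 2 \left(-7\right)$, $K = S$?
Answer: $\frac{19881}{100} \approx 198.81$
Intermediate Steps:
$S = 0$
$K = 0$
$W = -14$
$\left(\frac{1}{1 \left(-10\right) + K} + W\right)^{2} = \left(\frac{1}{1 \left(-10\right) + 0} - 14\right)^{2} = \left(\frac{1}{-10 + 0} - 14\right)^{2} = \left(\frac{1}{-10} - 14\right)^{2} = \left(- \frac{1}{10} - 14\right)^{2} = \left(- \frac{141}{10}\right)^{2} = \frac{19881}{100}$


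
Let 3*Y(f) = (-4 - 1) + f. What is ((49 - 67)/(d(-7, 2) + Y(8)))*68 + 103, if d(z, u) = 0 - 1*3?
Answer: 715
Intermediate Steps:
d(z, u) = -3 (d(z, u) = 0 - 3 = -3)
Y(f) = -5/3 + f/3 (Y(f) = ((-4 - 1) + f)/3 = (-5 + f)/3 = -5/3 + f/3)
((49 - 67)/(d(-7, 2) + Y(8)))*68 + 103 = ((49 - 67)/(-3 + (-5/3 + (⅓)*8)))*68 + 103 = -18/(-3 + (-5/3 + 8/3))*68 + 103 = -18/(-3 + 1)*68 + 103 = -18/(-2)*68 + 103 = -18*(-½)*68 + 103 = 9*68 + 103 = 612 + 103 = 715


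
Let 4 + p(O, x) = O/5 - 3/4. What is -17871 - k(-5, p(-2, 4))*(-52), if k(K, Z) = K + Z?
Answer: -91994/5 ≈ -18399.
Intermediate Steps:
p(O, x) = -19/4 + O/5 (p(O, x) = -4 + (O/5 - 3/4) = -4 + (O*(⅕) - 3*¼) = -4 + (O/5 - ¾) = -4 + (-¾ + O/5) = -19/4 + O/5)
-17871 - k(-5, p(-2, 4))*(-52) = -17871 - (-5 + (-19/4 + (⅕)*(-2)))*(-52) = -17871 - (-5 + (-19/4 - ⅖))*(-52) = -17871 - (-5 - 103/20)*(-52) = -17871 - (-203)*(-52)/20 = -17871 - 1*2639/5 = -17871 - 2639/5 = -91994/5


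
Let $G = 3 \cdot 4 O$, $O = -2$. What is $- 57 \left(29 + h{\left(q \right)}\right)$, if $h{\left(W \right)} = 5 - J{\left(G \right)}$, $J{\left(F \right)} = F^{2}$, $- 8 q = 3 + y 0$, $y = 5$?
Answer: $30894$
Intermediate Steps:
$q = - \frac{3}{8}$ ($q = - \frac{3 + 5 \cdot 0}{8} = - \frac{3 + 0}{8} = \left(- \frac{1}{8}\right) 3 = - \frac{3}{8} \approx -0.375$)
$G = -24$ ($G = 3 \cdot 4 \left(-2\right) = 12 \left(-2\right) = -24$)
$h{\left(W \right)} = -571$ ($h{\left(W \right)} = 5 - \left(-24\right)^{2} = 5 - 576 = -571$)
$- 57 \left(29 + h{\left(q \right)}\right) = - 57 \left(29 - 571\right) = \left(-57\right) \left(-542\right) = 30894$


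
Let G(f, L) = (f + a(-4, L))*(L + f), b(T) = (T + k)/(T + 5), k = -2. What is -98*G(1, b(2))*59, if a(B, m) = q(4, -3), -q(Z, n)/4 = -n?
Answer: 63602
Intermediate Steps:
q(Z, n) = 4*n (q(Z, n) = -(-4)*n = 4*n)
a(B, m) = -12 (a(B, m) = 4*(-3) = -12)
b(T) = (-2 + T)/(5 + T) (b(T) = (T - 2)/(T + 5) = (-2 + T)/(5 + T))
G(f, L) = (-12 + f)*(L + f) (G(f, L) = (f - 12)*(L + f) = (-12 + f)*(L + f))
-98*G(1, b(2))*59 = -98*(1**2 - 12*(-2 + 2)/(5 + 2) - 12*1 + ((-2 + 2)/(5 + 2))*1)*59 = -98*(1 - 12*0/7 - 12 + (0/7)*1)*59 = -98*(1 - 12*0/7 - 12 + ((1/7)*0)*1)*59 = -98*(1 - 12*0 - 12 + 0*1)*59 = -98*(1 + 0 - 12 + 0)*59 = -98*(-11)*59 = 1078*59 = 63602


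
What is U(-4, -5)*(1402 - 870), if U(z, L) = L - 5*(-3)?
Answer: 5320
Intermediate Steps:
U(z, L) = 15 + L (U(z, L) = L + 15 = 15 + L)
U(-4, -5)*(1402 - 870) = (15 - 5)*(1402 - 870) = 10*532 = 5320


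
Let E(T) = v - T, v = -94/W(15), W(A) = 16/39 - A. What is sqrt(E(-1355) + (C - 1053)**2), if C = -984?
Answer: sqrt(1343844638918)/569 ≈ 2037.3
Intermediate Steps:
W(A) = 16/39 - A (W(A) = 16*(1/39) - A = 16/39 - A)
v = 3666/569 (v = -94/(16/39 - 1*15) = -94/(16/39 - 15) = -94/(-569/39) = -94*(-39/569) = 3666/569 ≈ 6.4429)
E(T) = 3666/569 - T
sqrt(E(-1355) + (C - 1053)**2) = sqrt((3666/569 - 1*(-1355)) + (-984 - 1053)**2) = sqrt((3666/569 + 1355) + (-2037)**2) = sqrt(774661/569 + 4149369) = sqrt(2361765622/569) = sqrt(1343844638918)/569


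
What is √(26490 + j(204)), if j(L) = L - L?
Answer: √26490 ≈ 162.76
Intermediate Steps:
j(L) = 0
√(26490 + j(204)) = √(26490 + 0) = √26490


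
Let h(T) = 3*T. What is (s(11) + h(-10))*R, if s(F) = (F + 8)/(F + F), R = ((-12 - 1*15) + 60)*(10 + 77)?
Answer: -167301/2 ≈ -83651.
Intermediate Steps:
R = 2871 (R = ((-12 - 15) + 60)*87 = (-27 + 60)*87 = 33*87 = 2871)
s(F) = (8 + F)/(2*F) (s(F) = (8 + F)/((2*F)) = (8 + F)*(1/(2*F)) = (8 + F)/(2*F))
(s(11) + h(-10))*R = ((½)*(8 + 11)/11 + 3*(-10))*2871 = ((½)*(1/11)*19 - 30)*2871 = (19/22 - 30)*2871 = -641/22*2871 = -167301/2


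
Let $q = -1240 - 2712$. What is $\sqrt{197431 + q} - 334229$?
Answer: $-334229 + 11 \sqrt{1599} \approx -3.3379 \cdot 10^{5}$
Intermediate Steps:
$q = -3952$
$\sqrt{197431 + q} - 334229 = \sqrt{197431 - 3952} - 334229 = \sqrt{193479} - 334229 = 11 \sqrt{1599} - 334229 = -334229 + 11 \sqrt{1599}$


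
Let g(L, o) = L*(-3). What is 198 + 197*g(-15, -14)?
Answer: 9063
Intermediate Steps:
g(L, o) = -3*L
198 + 197*g(-15, -14) = 198 + 197*(-3*(-15)) = 198 + 197*45 = 198 + 8865 = 9063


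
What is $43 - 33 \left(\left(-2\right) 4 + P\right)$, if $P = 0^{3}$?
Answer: $307$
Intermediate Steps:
$P = 0$
$43 - 33 \left(\left(-2\right) 4 + P\right) = 43 - 33 \left(\left(-2\right) 4 + 0\right) = 43 - 33 \left(-8 + 0\right) = 43 - -264 = 43 + 264 = 307$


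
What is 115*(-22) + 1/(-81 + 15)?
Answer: -166981/66 ≈ -2530.0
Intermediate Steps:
115*(-22) + 1/(-81 + 15) = -2530 + 1/(-66) = -2530 - 1/66 = -166981/66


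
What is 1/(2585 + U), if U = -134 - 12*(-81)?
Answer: 1/3423 ≈ 0.00029214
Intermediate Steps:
U = 838 (U = -134 + 972 = 838)
1/(2585 + U) = 1/(2585 + 838) = 1/3423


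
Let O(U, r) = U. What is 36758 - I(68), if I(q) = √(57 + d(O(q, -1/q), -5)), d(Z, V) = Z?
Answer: 36758 - 5*√5 ≈ 36747.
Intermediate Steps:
I(q) = √(57 + q)
36758 - I(68) = 36758 - √(57 + 68) = 36758 - √125 = 36758 - 5*√5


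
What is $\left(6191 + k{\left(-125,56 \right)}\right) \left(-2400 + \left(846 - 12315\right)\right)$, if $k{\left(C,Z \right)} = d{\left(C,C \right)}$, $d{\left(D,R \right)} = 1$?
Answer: $-85876848$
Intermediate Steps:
$k{\left(C,Z \right)} = 1$
$\left(6191 + k{\left(-125,56 \right)}\right) \left(-2400 + \left(846 - 12315\right)\right) = \left(6191 + 1\right) \left(-2400 + \left(846 - 12315\right)\right) = 6192 \left(-2400 + \left(846 - 12315\right)\right) = 6192 \left(-2400 - 11469\right) = 6192 \left(-13869\right) = -85876848$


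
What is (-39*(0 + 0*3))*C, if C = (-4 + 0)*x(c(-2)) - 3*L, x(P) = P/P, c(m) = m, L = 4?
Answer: 0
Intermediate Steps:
x(P) = 1
C = -16 (C = (-4 + 0)*1 - 3*4 = -4*1 - 12 = -4 - 12 = -16)
(-39*(0 + 0*3))*C = -39*(0 + 0*3)*(-16) = -39*(0 + 0)*(-16) = -39*0*(-16) = 0*(-16) = 0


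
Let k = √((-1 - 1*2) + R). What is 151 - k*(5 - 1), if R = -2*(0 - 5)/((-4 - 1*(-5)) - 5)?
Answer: 151 - 2*I*√22 ≈ 151.0 - 9.3808*I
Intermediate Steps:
R = -5/2 (R = -(-10)/((-4 + 5) - 5) = -(-10)/(1 - 5) = -(-10)/(-4) = -(-10)*(-1)/4 = -2*5/4 = -5/2 ≈ -2.5000)
k = I*√22/2 (k = √((-1 - 1*2) - 5/2) = √((-1 - 2) - 5/2) = √(-3 - 5/2) = √(-11/2) = I*√22/2 ≈ 2.3452*I)
151 - k*(5 - 1) = 151 - I*√22/2*(5 - 1) = 151 - I*√22/2*4 = 151 - 2*I*√22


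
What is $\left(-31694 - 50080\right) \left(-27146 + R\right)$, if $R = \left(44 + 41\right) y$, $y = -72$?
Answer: $2720293884$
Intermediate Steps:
$R = -6120$ ($R = \left(44 + 41\right) \left(-72\right) = 85 \left(-72\right) = -6120$)
$\left(-31694 - 50080\right) \left(-27146 + R\right) = \left(-31694 - 50080\right) \left(-27146 - 6120\right) = \left(-81774\right) \left(-33266\right) = 2720293884$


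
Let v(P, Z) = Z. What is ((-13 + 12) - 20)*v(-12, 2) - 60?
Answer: -102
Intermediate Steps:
((-13 + 12) - 20)*v(-12, 2) - 60 = ((-13 + 12) - 20)*2 - 60 = (-1 - 20)*2 - 60 = -21*2 - 60 = -42 - 60 = -102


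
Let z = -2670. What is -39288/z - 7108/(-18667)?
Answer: 125394576/8306815 ≈ 15.095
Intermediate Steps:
-39288/z - 7108/(-18667) = -39288/(-2670) - 7108/(-18667) = -39288*(-1/2670) - 7108*(-1/18667) = 6548/445 + 7108/18667 = 125394576/8306815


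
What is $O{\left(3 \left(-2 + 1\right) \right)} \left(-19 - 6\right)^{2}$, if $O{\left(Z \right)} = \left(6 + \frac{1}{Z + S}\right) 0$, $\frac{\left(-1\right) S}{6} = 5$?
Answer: $0$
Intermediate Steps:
$S = -30$ ($S = \left(-6\right) 5 = -30$)
$O{\left(Z \right)} = 0$ ($O{\left(Z \right)} = \left(6 + \frac{1}{Z - 30}\right) 0 = \left(6 + \frac{1}{-30 + Z}\right) 0 = 0$)
$O{\left(3 \left(-2 + 1\right) \right)} \left(-19 - 6\right)^{2} = 0 \left(-19 - 6\right)^{2} = 0 \left(-25\right)^{2} = 0 \cdot 625 = 0$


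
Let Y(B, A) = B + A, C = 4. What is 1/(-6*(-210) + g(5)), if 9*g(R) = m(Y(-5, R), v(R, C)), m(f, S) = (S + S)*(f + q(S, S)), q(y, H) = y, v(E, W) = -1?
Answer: 9/11342 ≈ 0.00079351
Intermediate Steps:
Y(B, A) = A + B
m(f, S) = 2*S*(S + f) (m(f, S) = (S + S)*(f + S) = (2*S)*(S + f) = 2*S*(S + f))
g(R) = 4/3 - 2*R/9 (g(R) = (2*(-1)*(-1 + (R - 5)))/9 = (2*(-1)*(-1 + (-5 + R)))/9 = (2*(-1)*(-6 + R))/9 = (12 - 2*R)/9 = 4/3 - 2*R/9)
1/(-6*(-210) + g(5)) = 1/(-6*(-210) + (4/3 - 2/9*5)) = 1/(1260 + (4/3 - 10/9)) = 1/(1260 + 2/9) = 1/(11342/9) = 9/11342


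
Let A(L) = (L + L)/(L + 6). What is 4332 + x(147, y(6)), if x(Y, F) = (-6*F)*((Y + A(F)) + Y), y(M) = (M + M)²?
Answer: -6283572/25 ≈ -2.5134e+5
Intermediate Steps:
A(L) = 2*L/(6 + L) (A(L) = (2*L)/(6 + L) = 2*L/(6 + L))
y(M) = 4*M² (y(M) = (2*M)² = 4*M²)
x(Y, F) = -6*F*(2*Y + 2*F/(6 + F)) (x(Y, F) = (-6*F)*((Y + 2*F/(6 + F)) + Y) = (-6*F)*(2*Y + 2*F/(6 + F)) = -6*F*(2*Y + 2*F/(6 + F)))
4332 + x(147, y(6)) = 4332 - 12*4*6²*(4*6² + 147*(6 + 4*6²))/(6 + 4*6²) = 4332 - 12*4*36*(4*36 + 147*(6 + 4*36))/(6 + 4*36) = 4332 - 12*144*(144 + 147*(6 + 144))/(6 + 144) = 4332 - 12*144*(144 + 147*150)/150 = 4332 - 12*144*1/150*(144 + 22050) = 4332 - 12*144*1/150*22194 = 4332 - 6391872/25 = -6283572/25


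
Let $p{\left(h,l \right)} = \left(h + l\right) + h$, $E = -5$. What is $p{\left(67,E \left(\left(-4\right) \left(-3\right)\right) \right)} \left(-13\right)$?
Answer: $-962$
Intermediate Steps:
$p{\left(h,l \right)} = l + 2 h$
$p{\left(67,E \left(\left(-4\right) \left(-3\right)\right) \right)} \left(-13\right) = \left(- 5 \left(\left(-4\right) \left(-3\right)\right) + 2 \cdot 67\right) \left(-13\right) = \left(\left(-5\right) 12 + 134\right) \left(-13\right) = \left(-60 + 134\right) \left(-13\right) = 74 \left(-13\right) = -962$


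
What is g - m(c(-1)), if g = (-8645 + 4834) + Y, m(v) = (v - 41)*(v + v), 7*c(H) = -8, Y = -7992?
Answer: -583067/49 ≈ -11899.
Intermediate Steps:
c(H) = -8/7 (c(H) = (⅐)*(-8) = -8/7)
m(v) = 2*v*(-41 + v) (m(v) = (-41 + v)*(2*v) = 2*v*(-41 + v))
g = -11803 (g = (-8645 + 4834) - 7992 = -3811 - 7992 = -11803)
g - m(c(-1)) = -11803 - 2*(-8)*(-41 - 8/7)/7 = -11803 - 2*(-8)*(-295)/(7*7) = -11803 - 1*4720/49 = -11803 - 4720/49 = -583067/49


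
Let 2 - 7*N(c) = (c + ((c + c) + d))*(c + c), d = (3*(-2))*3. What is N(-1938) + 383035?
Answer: -19923585/7 ≈ -2.8462e+6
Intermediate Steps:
d = -18 (d = -6*3 = -18)
N(c) = 2/7 - 2*c*(-18 + 3*c)/7 (N(c) = 2/7 - (c + ((c + c) - 18))*(c + c)/7 = 2/7 - (c + (2*c - 18))*2*c/7 = 2/7 - (c + (-18 + 2*c))*2*c/7 = 2/7 - (-18 + 3*c)*2*c/7 = 2/7 - 2*c*(-18 + 3*c)/7)
N(-1938) + 383035 = (2/7 - 6/7*(-1938)² + (36/7)*(-1938)) + 383035 = (2/7 - 6/7*3755844 - 69768/7) + 383035 = (2/7 - 22535064/7 - 69768/7) + 383035 = -22604830/7 + 383035 = -19923585/7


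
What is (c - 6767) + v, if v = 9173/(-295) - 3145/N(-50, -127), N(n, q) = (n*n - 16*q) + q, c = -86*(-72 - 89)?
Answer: 1831529737/259895 ≈ 7047.2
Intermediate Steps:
c = 13846 (c = -86*(-161) = 13846)
N(n, q) = n² - 15*q (N(n, q) = (n² - 16*q) + q = n² - 15*q)
v = -8266968/259895 (v = 9173/(-295) - 3145/((-50)² - 15*(-127)) = 9173*(-1/295) - 3145/(2500 + 1905) = -9173/295 - 3145/4405 = -9173/295 - 3145*1/4405 = -9173/295 - 629/881 = -8266968/259895 ≈ -31.809)
(c - 6767) + v = (13846 - 6767) - 8266968/259895 = 7079 - 8266968/259895 = 1831529737/259895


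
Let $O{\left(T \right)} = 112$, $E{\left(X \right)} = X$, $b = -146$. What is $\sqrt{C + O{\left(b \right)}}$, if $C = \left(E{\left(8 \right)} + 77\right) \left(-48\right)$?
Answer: $8 i \sqrt{62} \approx 62.992 i$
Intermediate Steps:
$C = -4080$ ($C = \left(8 + 77\right) \left(-48\right) = 85 \left(-48\right) = -4080$)
$\sqrt{C + O{\left(b \right)}} = \sqrt{-4080 + 112} = \sqrt{-3968} = 8 i \sqrt{62}$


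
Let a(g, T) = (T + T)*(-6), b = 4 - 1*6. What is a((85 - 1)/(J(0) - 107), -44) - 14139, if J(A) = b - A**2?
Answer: -13611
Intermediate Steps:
b = -2 (b = 4 - 6 = -2)
J(A) = -2 - A**2
a(g, T) = -12*T (a(g, T) = (2*T)*(-6) = -12*T)
a((85 - 1)/(J(0) - 107), -44) - 14139 = -12*(-44) - 14139 = 528 - 14139 = -13611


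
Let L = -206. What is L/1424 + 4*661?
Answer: 1882425/712 ≈ 2643.9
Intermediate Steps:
L/1424 + 4*661 = -206/1424 + 4*661 = -206*1/1424 + 2644 = -103/712 + 2644 = 1882425/712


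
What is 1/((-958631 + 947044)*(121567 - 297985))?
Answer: 1/2044155366 ≈ 4.8920e-10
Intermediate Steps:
1/((-958631 + 947044)*(121567 - 297985)) = 1/(-11587*(-176418)) = -1/11587*(-1/176418) = 1/2044155366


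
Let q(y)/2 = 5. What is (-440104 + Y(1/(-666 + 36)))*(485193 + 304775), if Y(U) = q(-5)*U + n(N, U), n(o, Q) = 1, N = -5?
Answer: -21903039852320/63 ≈ -3.4767e+11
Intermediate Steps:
q(y) = 10 (q(y) = 2*5 = 10)
Y(U) = 1 + 10*U (Y(U) = 10*U + 1 = 1 + 10*U)
(-440104 + Y(1/(-666 + 36)))*(485193 + 304775) = (-440104 + (1 + 10/(-666 + 36)))*(485193 + 304775) = (-440104 + (1 + 10/(-630)))*789968 = (-440104 + (1 + 10*(-1/630)))*789968 = (-440104 + (1 - 1/63))*789968 = (-440104 + 62/63)*789968 = -27726490/63*789968 = -21903039852320/63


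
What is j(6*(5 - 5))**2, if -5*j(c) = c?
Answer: 0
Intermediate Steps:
j(c) = -c/5
j(6*(5 - 5))**2 = (-6*(5 - 5)/5)**2 = (-6*0/5)**2 = (-1/5*0)**2 = 0**2 = 0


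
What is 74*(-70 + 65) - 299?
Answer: -669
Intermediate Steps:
74*(-70 + 65) - 299 = 74*(-5) - 299 = -370 - 299 = -669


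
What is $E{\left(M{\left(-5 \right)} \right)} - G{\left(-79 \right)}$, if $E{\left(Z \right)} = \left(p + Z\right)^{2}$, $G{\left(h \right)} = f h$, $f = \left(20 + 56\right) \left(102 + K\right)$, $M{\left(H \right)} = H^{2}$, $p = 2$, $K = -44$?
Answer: $348961$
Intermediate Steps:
$f = 4408$ ($f = \left(20 + 56\right) \left(102 - 44\right) = 76 \cdot 58 = 4408$)
$G{\left(h \right)} = 4408 h$
$E{\left(Z \right)} = \left(2 + Z\right)^{2}$
$E{\left(M{\left(-5 \right)} \right)} - G{\left(-79 \right)} = \left(2 + \left(-5\right)^{2}\right)^{2} - 4408 \left(-79\right) = \left(2 + 25\right)^{2} - -348232 = 27^{2} + 348232 = 729 + 348232 = 348961$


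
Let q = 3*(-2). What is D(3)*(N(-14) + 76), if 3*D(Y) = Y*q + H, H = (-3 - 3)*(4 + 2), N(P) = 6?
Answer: -1476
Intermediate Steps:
q = -6
H = -36 (H = -6*6 = -36)
D(Y) = -12 - 2*Y (D(Y) = (Y*(-6) - 36)/3 = (-6*Y - 36)/3 = (-36 - 6*Y)/3 = -12 - 2*Y)
D(3)*(N(-14) + 76) = (-12 - 2*3)*(6 + 76) = (-12 - 6)*82 = -18*82 = -1476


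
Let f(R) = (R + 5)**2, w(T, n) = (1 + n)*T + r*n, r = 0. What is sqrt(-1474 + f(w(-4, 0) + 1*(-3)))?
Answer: 7*I*sqrt(30) ≈ 38.341*I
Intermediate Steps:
w(T, n) = T*(1 + n) (w(T, n) = (1 + n)*T + 0*n = T*(1 + n) + 0 = T*(1 + n))
f(R) = (5 + R)**2
sqrt(-1474 + f(w(-4, 0) + 1*(-3))) = sqrt(-1474 + (5 + (-4*(1 + 0) + 1*(-3)))**2) = sqrt(-1474 + (5 + (-4*1 - 3))**2) = sqrt(-1474 + (5 + (-4 - 3))**2) = sqrt(-1474 + (5 - 7)**2) = sqrt(-1474 + (-2)**2) = sqrt(-1474 + 4) = sqrt(-1470) = 7*I*sqrt(30)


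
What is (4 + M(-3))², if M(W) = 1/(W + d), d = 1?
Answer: 49/4 ≈ 12.250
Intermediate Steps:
M(W) = 1/(1 + W) (M(W) = 1/(W + 1) = 1/(1 + W))
(4 + M(-3))² = (4 + 1/(1 - 3))² = (4 + 1/(-2))² = (4 - ½)² = (7/2)² = 49/4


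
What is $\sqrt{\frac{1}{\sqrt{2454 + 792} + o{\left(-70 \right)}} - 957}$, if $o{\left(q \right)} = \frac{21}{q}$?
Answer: $\frac{\sqrt{2881 - 9570 \sqrt{3246}}}{\sqrt{-3 + 10 \sqrt{3246}}} \approx 30.935 i$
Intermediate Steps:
$\sqrt{\frac{1}{\sqrt{2454 + 792} + o{\left(-70 \right)}} - 957} = \sqrt{\frac{1}{\sqrt{2454 + 792} + \frac{21}{-70}} - 957} = \sqrt{\frac{1}{\sqrt{3246} + 21 \left(- \frac{1}{70}\right)} - 957} = \sqrt{\frac{1}{\sqrt{3246} - \frac{3}{10}} - 957} = \sqrt{\frac{1}{- \frac{3}{10} + \sqrt{3246}} - 957} = \sqrt{-957 + \frac{1}{- \frac{3}{10} + \sqrt{3246}}}$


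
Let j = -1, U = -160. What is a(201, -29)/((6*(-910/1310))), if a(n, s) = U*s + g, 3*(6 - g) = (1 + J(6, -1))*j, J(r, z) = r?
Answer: -1826795/1638 ≈ -1115.3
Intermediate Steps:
g = 25/3 (g = 6 - (1 + 6)*(-1)/3 = 6 - 7*(-1)/3 = 6 - 1/3*(-7) = 6 + 7/3 = 25/3 ≈ 8.3333)
a(n, s) = 25/3 - 160*s (a(n, s) = -160*s + 25/3 = 25/3 - 160*s)
a(201, -29)/((6*(-910/1310))) = (25/3 - 160*(-29))/((6*(-910/1310))) = (25/3 + 4640)/((6*(-910*1/1310))) = 13945/(3*((6*(-91/131)))) = 13945/(3*(-546/131)) = (13945/3)*(-131/546) = -1826795/1638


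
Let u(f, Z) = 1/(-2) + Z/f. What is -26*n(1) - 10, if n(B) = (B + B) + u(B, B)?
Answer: -75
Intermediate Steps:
u(f, Z) = -½ + Z/f (u(f, Z) = 1*(-½) + Z/f = -½ + Z/f)
n(B) = ½ + 2*B (n(B) = (B + B) + (B - B/2)/B = 2*B + (B/2)/B = 2*B + ½ = ½ + 2*B)
-26*n(1) - 10 = -26*(½ + 2*1) - 10 = -26*(½ + 2) - 10 = -26*5/2 - 10 = -65 - 10 = -75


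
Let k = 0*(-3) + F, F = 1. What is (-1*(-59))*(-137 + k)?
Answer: -8024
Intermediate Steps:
k = 1 (k = 0*(-3) + 1 = 0 + 1 = 1)
(-1*(-59))*(-137 + k) = (-1*(-59))*(-137 + 1) = 59*(-136) = -8024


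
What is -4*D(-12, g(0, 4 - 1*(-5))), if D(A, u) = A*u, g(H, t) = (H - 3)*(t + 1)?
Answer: -1440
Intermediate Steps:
g(H, t) = (1 + t)*(-3 + H) (g(H, t) = (-3 + H)*(1 + t) = (1 + t)*(-3 + H))
-4*D(-12, g(0, 4 - 1*(-5))) = -(-48)*(-3 + 0 - 3*(4 - 1*(-5)) + 0*(4 - 1*(-5))) = -(-48)*(-3 + 0 - 3*(4 + 5) + 0*(4 + 5)) = -(-48)*(-3 + 0 - 3*9 + 0*9) = -(-48)*(-3 + 0 - 27 + 0) = -(-48)*(-30) = -4*360 = -1440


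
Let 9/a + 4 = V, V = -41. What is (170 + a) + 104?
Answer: 1369/5 ≈ 273.80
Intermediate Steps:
a = -1/5 (a = 9/(-4 - 41) = 9/(-45) = 9*(-1/45) = -1/5 ≈ -0.20000)
(170 + a) + 104 = (170 - 1/5) + 104 = 849/5 + 104 = 1369/5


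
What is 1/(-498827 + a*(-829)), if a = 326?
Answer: -1/769081 ≈ -1.3003e-6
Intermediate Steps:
1/(-498827 + a*(-829)) = 1/(-498827 + 326*(-829)) = 1/(-498827 - 270254) = 1/(-769081) = -1/769081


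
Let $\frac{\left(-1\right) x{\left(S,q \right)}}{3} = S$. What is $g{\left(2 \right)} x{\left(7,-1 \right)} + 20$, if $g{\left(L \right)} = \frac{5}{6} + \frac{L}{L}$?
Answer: $- \frac{37}{2} \approx -18.5$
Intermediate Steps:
$x{\left(S,q \right)} = - 3 S$
$g{\left(L \right)} = \frac{11}{6}$ ($g{\left(L \right)} = 5 \cdot \frac{1}{6} + 1 = \frac{5}{6} + 1 = \frac{11}{6}$)
$g{\left(2 \right)} x{\left(7,-1 \right)} + 20 = \frac{11 \left(\left(-3\right) 7\right)}{6} + 20 = \frac{11}{6} \left(-21\right) + 20 = - \frac{77}{2} + 20 = - \frac{37}{2}$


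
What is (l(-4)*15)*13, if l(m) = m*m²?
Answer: -12480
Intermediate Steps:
l(m) = m³
(l(-4)*15)*13 = ((-4)³*15)*13 = -64*15*13 = -960*13 = -12480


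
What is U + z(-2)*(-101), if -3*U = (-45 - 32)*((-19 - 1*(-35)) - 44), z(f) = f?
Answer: -1550/3 ≈ -516.67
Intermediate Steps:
U = -2156/3 (U = -(-45 - 32)*((-19 - 1*(-35)) - 44)/3 = -(-77)*((-19 + 35) - 44)/3 = -(-77)*(16 - 44)/3 = -(-77)*(-28)/3 = -1/3*2156 = -2156/3 ≈ -718.67)
U + z(-2)*(-101) = -2156/3 - 2*(-101) = -2156/3 + 202 = -1550/3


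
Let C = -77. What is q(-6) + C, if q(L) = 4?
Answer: -73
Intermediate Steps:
q(-6) + C = 4 - 77 = -73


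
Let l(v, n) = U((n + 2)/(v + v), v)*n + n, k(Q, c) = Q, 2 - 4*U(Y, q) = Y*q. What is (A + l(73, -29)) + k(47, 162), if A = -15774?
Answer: -126947/8 ≈ -15868.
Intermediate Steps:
U(Y, q) = 1/2 - Y*q/4
l(v, n) = n + n*(1/4 - n/8) (l(v, n) = (1/2 - (n + 2)/(v + v)*v/4)*n + n = (1/2 - (2 + n)/((2*v))*v/4)*n + n = (1/2 - (2 + n)*(1/(2*v))*v/4)*n + n = (1/2 - (2 + n)/(2*v)*v/4)*n + n = (1/2 + (-1/4 - n/8))*n + n = (1/4 - n/8)*n + n = n*(1/4 - n/8) + n = n + n*(1/4 - n/8))
(A + l(73, -29)) + k(47, 162) = (-15774 + (1/8)*(-29)*(10 - 1*(-29))) + 47 = (-15774 + (1/8)*(-29)*(10 + 29)) + 47 = (-15774 + (1/8)*(-29)*39) + 47 = (-15774 - 1131/8) + 47 = -127323/8 + 47 = -126947/8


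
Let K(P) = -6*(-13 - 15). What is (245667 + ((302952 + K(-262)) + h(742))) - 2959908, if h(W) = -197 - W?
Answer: -2412060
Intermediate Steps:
K(P) = 168 (K(P) = -6*(-28) = 168)
(245667 + ((302952 + K(-262)) + h(742))) - 2959908 = (245667 + ((302952 + 168) + (-197 - 1*742))) - 2959908 = (245667 + (303120 + (-197 - 742))) - 2959908 = (245667 + (303120 - 939)) - 2959908 = (245667 + 302181) - 2959908 = 547848 - 2959908 = -2412060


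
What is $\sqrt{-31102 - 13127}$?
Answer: $i \sqrt{44229} \approx 210.31 i$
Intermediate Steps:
$\sqrt{-31102 - 13127} = \sqrt{-44229} = i \sqrt{44229}$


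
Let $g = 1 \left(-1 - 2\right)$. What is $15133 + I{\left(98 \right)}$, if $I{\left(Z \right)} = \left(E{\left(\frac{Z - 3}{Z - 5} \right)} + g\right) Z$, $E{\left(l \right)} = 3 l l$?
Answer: $\frac{43665287}{2883} \approx 15146.0$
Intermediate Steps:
$E{\left(l \right)} = 3 l^{2}$
$g = -3$ ($g = 1 \left(-3\right) = -3$)
$I{\left(Z \right)} = Z \left(-3 + \frac{3 \left(-3 + Z\right)^{2}}{\left(-5 + Z\right)^{2}}\right)$ ($I{\left(Z \right)} = \left(3 \left(\frac{Z - 3}{Z - 5}\right)^{2} - 3\right) Z = \left(3 \left(\frac{-3 + Z}{-5 + Z}\right)^{2} - 3\right) Z = \left(3 \frac{\left(-3 + Z\right)^{2}}{\left(-5 + Z\right)^{2}} - 3\right) Z = \left(\frac{3 \left(-3 + Z\right)^{2}}{\left(-5 + Z\right)^{2}} - 3\right) Z = \left(-3 + \frac{3 \left(-3 + Z\right)^{2}}{\left(-5 + Z\right)^{2}}\right) Z = Z \left(-3 + \frac{3 \left(-3 + Z\right)^{2}}{\left(-5 + Z\right)^{2}}\right)$)
$15133 + I{\left(98 \right)} = 15133 + 12 \cdot 98 \frac{1}{25 + 98^{2} - 980} \left(-4 + 98\right) = 15133 + 12 \cdot 98 \frac{1}{25 + 9604 - 980} \cdot 94 = 15133 + 12 \cdot 98 \cdot \frac{1}{8649} \cdot 94 = 15133 + \frac{36848}{2883} = \frac{43665287}{2883}$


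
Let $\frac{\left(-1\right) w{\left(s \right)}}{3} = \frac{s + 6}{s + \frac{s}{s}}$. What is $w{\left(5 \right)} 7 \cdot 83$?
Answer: $- \frac{6391}{2} \approx -3195.5$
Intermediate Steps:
$w{\left(s \right)} = - \frac{3 \left(6 + s\right)}{1 + s}$ ($w{\left(s \right)} = - 3 \frac{s + 6}{s + \frac{s}{s}} = - 3 \frac{6 + s}{s + 1} = - 3 \frac{6 + s}{1 + s} = - \frac{3 \left(6 + s\right)}{1 + s}$)
$w{\left(5 \right)} 7 \cdot 83 = \frac{3 \left(-6 - 5\right)}{1 + 5} \cdot 7 \cdot 83 = \frac{3 \left(-6 - 5\right)}{6} \cdot 7 \cdot 83 = 3 \cdot \frac{1}{6} \left(-11\right) 7 \cdot 83 = \left(- \frac{11}{2}\right) 7 \cdot 83 = \left(- \frac{77}{2}\right) 83 = - \frac{6391}{2}$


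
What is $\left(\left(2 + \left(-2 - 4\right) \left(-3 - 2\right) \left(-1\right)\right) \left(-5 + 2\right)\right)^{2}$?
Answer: $7056$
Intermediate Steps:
$\left(\left(2 + \left(-2 - 4\right) \left(-3 - 2\right) \left(-1\right)\right) \left(-5 + 2\right)\right)^{2} = \left(\left(2 + \left(-6\right) \left(-5\right) \left(-1\right)\right) \left(-3\right)\right)^{2} = \left(\left(2 + 30 \left(-1\right)\right) \left(-3\right)\right)^{2} = \left(\left(2 - 30\right) \left(-3\right)\right)^{2} = \left(\left(-28\right) \left(-3\right)\right)^{2} = 84^{2} = 7056$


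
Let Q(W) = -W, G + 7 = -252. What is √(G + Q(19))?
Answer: I*√278 ≈ 16.673*I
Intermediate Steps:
G = -259 (G = -7 - 252 = -259)
√(G + Q(19)) = √(-259 - 1*19) = √(-259 - 19) = √(-278) = I*√278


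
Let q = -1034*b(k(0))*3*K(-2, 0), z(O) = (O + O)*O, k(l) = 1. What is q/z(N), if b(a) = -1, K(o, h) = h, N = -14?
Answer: 0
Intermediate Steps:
z(O) = 2*O**2 (z(O) = (2*O)*O = 2*O**2)
q = 0 (q = -1034*(-1*3)*0 = -(-3102)*0 = -1034*0 = 0)
q/z(N) = 0/((2*(-14)**2)) = 0/((2*196)) = 0/392 = 0*(1/392) = 0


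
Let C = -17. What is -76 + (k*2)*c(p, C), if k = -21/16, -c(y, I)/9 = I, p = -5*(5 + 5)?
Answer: -3821/8 ≈ -477.63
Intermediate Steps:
p = -50 (p = -5*10 = -50)
c(y, I) = -9*I
k = -21/16 (k = -21*1/16 = -21/16 ≈ -1.3125)
-76 + (k*2)*c(p, C) = -76 + (-21/16*2)*(-9*(-17)) = -76 - 21/8*153 = -76 - 3213/8 = -3821/8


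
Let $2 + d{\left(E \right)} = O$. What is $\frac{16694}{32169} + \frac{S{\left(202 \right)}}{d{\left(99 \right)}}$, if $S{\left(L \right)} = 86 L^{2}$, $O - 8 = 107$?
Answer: $\frac{112887539758}{3635097} \approx 31055.0$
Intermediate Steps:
$O = 115$ ($O = 8 + 107 = 115$)
$d{\left(E \right)} = 113$ ($d{\left(E \right)} = -2 + 115 = 113$)
$\frac{16694}{32169} + \frac{S{\left(202 \right)}}{d{\left(99 \right)}} = \frac{16694}{32169} + \frac{86 \cdot 202^{2}}{113} = 16694 \cdot \frac{1}{32169} + 86 \cdot 40804 \cdot \frac{1}{113} = \frac{16694}{32169} + 3509144 \cdot \frac{1}{113} = \frac{16694}{32169} + \frac{3509144}{113} = \frac{112887539758}{3635097}$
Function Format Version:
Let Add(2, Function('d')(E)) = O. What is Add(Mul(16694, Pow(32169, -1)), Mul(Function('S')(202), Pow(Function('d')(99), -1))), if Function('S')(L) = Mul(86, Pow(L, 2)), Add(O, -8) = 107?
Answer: Rational(112887539758, 3635097) ≈ 31055.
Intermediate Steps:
O = 115 (O = Add(8, 107) = 115)
Function('d')(E) = 113 (Function('d')(E) = Add(-2, 115) = 113)
Add(Mul(16694, Pow(32169, -1)), Mul(Function('S')(202), Pow(Function('d')(99), -1))) = Add(Mul(16694, Pow(32169, -1)), Mul(Mul(86, Pow(202, 2)), Pow(113, -1))) = Add(Mul(16694, Rational(1, 32169)), Mul(Mul(86, 40804), Rational(1, 113))) = Add(Rational(16694, 32169), Mul(3509144, Rational(1, 113))) = Add(Rational(16694, 32169), Rational(3509144, 113)) = Rational(112887539758, 3635097)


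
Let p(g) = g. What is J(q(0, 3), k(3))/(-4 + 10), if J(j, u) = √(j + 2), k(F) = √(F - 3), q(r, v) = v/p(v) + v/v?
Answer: ⅓ ≈ 0.33333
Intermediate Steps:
q(r, v) = 2 (q(r, v) = v/v + v/v = 1 + 1 = 2)
k(F) = √(-3 + F)
J(j, u) = √(2 + j)
J(q(0, 3), k(3))/(-4 + 10) = √(2 + 2)/(-4 + 10) = √4/6 = 2*(⅙) = ⅓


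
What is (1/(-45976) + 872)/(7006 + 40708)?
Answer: 40091071/2193698864 ≈ 0.018276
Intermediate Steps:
(1/(-45976) + 872)/(7006 + 40708) = (-1/45976 + 872)/47714 = (40091071/45976)*(1/47714) = 40091071/2193698864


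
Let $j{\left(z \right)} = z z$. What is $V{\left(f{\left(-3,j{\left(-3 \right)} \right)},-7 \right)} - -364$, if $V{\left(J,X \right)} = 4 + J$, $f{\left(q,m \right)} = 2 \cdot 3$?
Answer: $374$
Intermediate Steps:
$j{\left(z \right)} = z^{2}$
$f{\left(q,m \right)} = 6$
$V{\left(f{\left(-3,j{\left(-3 \right)} \right)},-7 \right)} - -364 = \left(4 + 6\right) - -364 = 10 + 364 = 374$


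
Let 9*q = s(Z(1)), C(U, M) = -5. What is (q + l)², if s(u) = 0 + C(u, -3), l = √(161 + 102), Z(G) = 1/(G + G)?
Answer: 21328/81 - 10*√263/9 ≈ 245.29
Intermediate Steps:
Z(G) = 1/(2*G)
l = √263 ≈ 16.217
s(u) = -5 (s(u) = 0 - 5 = -5)
q = -5/9 (q = (⅑)*(-5) = -5/9 ≈ -0.55556)
(q + l)² = (-5/9 + √263)²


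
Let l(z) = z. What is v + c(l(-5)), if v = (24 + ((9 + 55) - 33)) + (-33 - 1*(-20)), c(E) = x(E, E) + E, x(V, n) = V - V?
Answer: 37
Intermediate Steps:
x(V, n) = 0
c(E) = E (c(E) = 0 + E = E)
v = 42 (v = (24 + (64 - 33)) + (-33 + 20) = (24 + 31) - 13 = 55 - 13 = 42)
v + c(l(-5)) = 42 - 5 = 37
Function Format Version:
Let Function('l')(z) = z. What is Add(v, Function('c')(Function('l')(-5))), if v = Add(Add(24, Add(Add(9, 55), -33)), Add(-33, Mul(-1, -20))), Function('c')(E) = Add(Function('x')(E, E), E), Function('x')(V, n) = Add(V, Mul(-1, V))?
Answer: 37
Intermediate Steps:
Function('x')(V, n) = 0
Function('c')(E) = E (Function('c')(E) = Add(0, E) = E)
v = 42 (v = Add(Add(24, Add(64, -33)), Add(-33, 20)) = Add(Add(24, 31), -13) = Add(55, -13) = 42)
Add(v, Function('c')(Function('l')(-5))) = Add(42, -5) = 37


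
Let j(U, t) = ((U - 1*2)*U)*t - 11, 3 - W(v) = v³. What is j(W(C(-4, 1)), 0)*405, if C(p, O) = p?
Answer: -4455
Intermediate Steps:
W(v) = 3 - v³
j(U, t) = -11 + U*t*(-2 + U) (j(U, t) = ((U - 2)*U)*t - 11 = ((-2 + U)*U)*t - 11 = (U*(-2 + U))*t - 11 = U*t*(-2 + U) - 11 = -11 + U*t*(-2 + U))
j(W(C(-4, 1)), 0)*405 = (-11 + 0*(3 - 1*(-4)³)² - 2*(3 - 1*(-4)³)*0)*405 = (-11 + 0*(3 - 1*(-64))² - 2*(3 - 1*(-64))*0)*405 = (-11 + 0*(3 + 64)² - 2*(3 + 64)*0)*405 = (-11 + 0*67² - 2*67*0)*405 = (-11 + 0*4489 + 0)*405 = (-11 + 0 + 0)*405 = -11*405 = -4455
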